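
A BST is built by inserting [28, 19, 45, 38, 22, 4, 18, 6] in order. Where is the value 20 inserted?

Starting tree (level order): [28, 19, 45, 4, 22, 38, None, None, 18, None, None, None, None, 6]
Insertion path: 28 -> 19 -> 22
Result: insert 20 as left child of 22
Final tree (level order): [28, 19, 45, 4, 22, 38, None, None, 18, 20, None, None, None, 6]


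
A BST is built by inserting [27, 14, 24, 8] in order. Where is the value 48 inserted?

Starting tree (level order): [27, 14, None, 8, 24]
Insertion path: 27
Result: insert 48 as right child of 27
Final tree (level order): [27, 14, 48, 8, 24]


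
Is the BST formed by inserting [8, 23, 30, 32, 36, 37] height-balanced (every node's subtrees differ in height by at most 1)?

Tree (level-order array): [8, None, 23, None, 30, None, 32, None, 36, None, 37]
Definition: a tree is height-balanced if, at every node, |h(left) - h(right)| <= 1 (empty subtree has height -1).
Bottom-up per-node check:
  node 37: h_left=-1, h_right=-1, diff=0 [OK], height=0
  node 36: h_left=-1, h_right=0, diff=1 [OK], height=1
  node 32: h_left=-1, h_right=1, diff=2 [FAIL (|-1-1|=2 > 1)], height=2
  node 30: h_left=-1, h_right=2, diff=3 [FAIL (|-1-2|=3 > 1)], height=3
  node 23: h_left=-1, h_right=3, diff=4 [FAIL (|-1-3|=4 > 1)], height=4
  node 8: h_left=-1, h_right=4, diff=5 [FAIL (|-1-4|=5 > 1)], height=5
Node 32 violates the condition: |-1 - 1| = 2 > 1.
Result: Not balanced


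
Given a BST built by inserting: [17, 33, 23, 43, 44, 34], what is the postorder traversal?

Tree insertion order: [17, 33, 23, 43, 44, 34]
Tree (level-order array): [17, None, 33, 23, 43, None, None, 34, 44]
Postorder traversal: [23, 34, 44, 43, 33, 17]


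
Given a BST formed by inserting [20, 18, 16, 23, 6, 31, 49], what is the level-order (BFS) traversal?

Tree insertion order: [20, 18, 16, 23, 6, 31, 49]
Tree (level-order array): [20, 18, 23, 16, None, None, 31, 6, None, None, 49]
BFS from the root, enqueuing left then right child of each popped node:
  queue [20] -> pop 20, enqueue [18, 23], visited so far: [20]
  queue [18, 23] -> pop 18, enqueue [16], visited so far: [20, 18]
  queue [23, 16] -> pop 23, enqueue [31], visited so far: [20, 18, 23]
  queue [16, 31] -> pop 16, enqueue [6], visited so far: [20, 18, 23, 16]
  queue [31, 6] -> pop 31, enqueue [49], visited so far: [20, 18, 23, 16, 31]
  queue [6, 49] -> pop 6, enqueue [none], visited so far: [20, 18, 23, 16, 31, 6]
  queue [49] -> pop 49, enqueue [none], visited so far: [20, 18, 23, 16, 31, 6, 49]
Result: [20, 18, 23, 16, 31, 6, 49]


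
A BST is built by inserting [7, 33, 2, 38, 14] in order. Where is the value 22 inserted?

Starting tree (level order): [7, 2, 33, None, None, 14, 38]
Insertion path: 7 -> 33 -> 14
Result: insert 22 as right child of 14
Final tree (level order): [7, 2, 33, None, None, 14, 38, None, 22]


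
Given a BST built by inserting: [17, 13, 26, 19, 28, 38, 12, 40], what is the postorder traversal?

Tree insertion order: [17, 13, 26, 19, 28, 38, 12, 40]
Tree (level-order array): [17, 13, 26, 12, None, 19, 28, None, None, None, None, None, 38, None, 40]
Postorder traversal: [12, 13, 19, 40, 38, 28, 26, 17]


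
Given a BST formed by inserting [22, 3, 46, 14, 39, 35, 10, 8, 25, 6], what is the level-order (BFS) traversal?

Tree insertion order: [22, 3, 46, 14, 39, 35, 10, 8, 25, 6]
Tree (level-order array): [22, 3, 46, None, 14, 39, None, 10, None, 35, None, 8, None, 25, None, 6]
BFS from the root, enqueuing left then right child of each popped node:
  queue [22] -> pop 22, enqueue [3, 46], visited so far: [22]
  queue [3, 46] -> pop 3, enqueue [14], visited so far: [22, 3]
  queue [46, 14] -> pop 46, enqueue [39], visited so far: [22, 3, 46]
  queue [14, 39] -> pop 14, enqueue [10], visited so far: [22, 3, 46, 14]
  queue [39, 10] -> pop 39, enqueue [35], visited so far: [22, 3, 46, 14, 39]
  queue [10, 35] -> pop 10, enqueue [8], visited so far: [22, 3, 46, 14, 39, 10]
  queue [35, 8] -> pop 35, enqueue [25], visited so far: [22, 3, 46, 14, 39, 10, 35]
  queue [8, 25] -> pop 8, enqueue [6], visited so far: [22, 3, 46, 14, 39, 10, 35, 8]
  queue [25, 6] -> pop 25, enqueue [none], visited so far: [22, 3, 46, 14, 39, 10, 35, 8, 25]
  queue [6] -> pop 6, enqueue [none], visited so far: [22, 3, 46, 14, 39, 10, 35, 8, 25, 6]
Result: [22, 3, 46, 14, 39, 10, 35, 8, 25, 6]


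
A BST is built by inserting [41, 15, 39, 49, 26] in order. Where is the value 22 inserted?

Starting tree (level order): [41, 15, 49, None, 39, None, None, 26]
Insertion path: 41 -> 15 -> 39 -> 26
Result: insert 22 as left child of 26
Final tree (level order): [41, 15, 49, None, 39, None, None, 26, None, 22]


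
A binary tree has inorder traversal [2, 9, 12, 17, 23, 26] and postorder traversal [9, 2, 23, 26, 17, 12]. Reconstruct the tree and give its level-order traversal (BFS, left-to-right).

Inorder:   [2, 9, 12, 17, 23, 26]
Postorder: [9, 2, 23, 26, 17, 12]
Algorithm: postorder visits root last, so walk postorder right-to-left;
each value is the root of the current inorder slice — split it at that
value, recurse on the right subtree first, then the left.
Recursive splits:
  root=12; inorder splits into left=[2, 9], right=[17, 23, 26]
  root=17; inorder splits into left=[], right=[23, 26]
  root=26; inorder splits into left=[23], right=[]
  root=23; inorder splits into left=[], right=[]
  root=2; inorder splits into left=[], right=[9]
  root=9; inorder splits into left=[], right=[]
Reconstructed level-order: [12, 2, 17, 9, 26, 23]


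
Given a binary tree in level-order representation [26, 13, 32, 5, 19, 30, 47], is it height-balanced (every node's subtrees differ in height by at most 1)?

Tree (level-order array): [26, 13, 32, 5, 19, 30, 47]
Definition: a tree is height-balanced if, at every node, |h(left) - h(right)| <= 1 (empty subtree has height -1).
Bottom-up per-node check:
  node 5: h_left=-1, h_right=-1, diff=0 [OK], height=0
  node 19: h_left=-1, h_right=-1, diff=0 [OK], height=0
  node 13: h_left=0, h_right=0, diff=0 [OK], height=1
  node 30: h_left=-1, h_right=-1, diff=0 [OK], height=0
  node 47: h_left=-1, h_right=-1, diff=0 [OK], height=0
  node 32: h_left=0, h_right=0, diff=0 [OK], height=1
  node 26: h_left=1, h_right=1, diff=0 [OK], height=2
All nodes satisfy the balance condition.
Result: Balanced


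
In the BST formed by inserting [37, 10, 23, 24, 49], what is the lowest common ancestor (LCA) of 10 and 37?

Tree insertion order: [37, 10, 23, 24, 49]
Tree (level-order array): [37, 10, 49, None, 23, None, None, None, 24]
In a BST, the LCA of p=10, q=37 is the first node v on the
root-to-leaf path with p <= v <= q (go left if both < v, right if both > v).
Walk from root:
  at 37: 10 <= 37 <= 37, this is the LCA
LCA = 37


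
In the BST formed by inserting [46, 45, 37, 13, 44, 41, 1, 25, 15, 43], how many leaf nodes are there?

Tree built from: [46, 45, 37, 13, 44, 41, 1, 25, 15, 43]
Tree (level-order array): [46, 45, None, 37, None, 13, 44, 1, 25, 41, None, None, None, 15, None, None, 43]
Rule: A leaf has 0 children.
Per-node child counts:
  node 46: 1 child(ren)
  node 45: 1 child(ren)
  node 37: 2 child(ren)
  node 13: 2 child(ren)
  node 1: 0 child(ren)
  node 25: 1 child(ren)
  node 15: 0 child(ren)
  node 44: 1 child(ren)
  node 41: 1 child(ren)
  node 43: 0 child(ren)
Matching nodes: [1, 15, 43]
Count of leaf nodes: 3


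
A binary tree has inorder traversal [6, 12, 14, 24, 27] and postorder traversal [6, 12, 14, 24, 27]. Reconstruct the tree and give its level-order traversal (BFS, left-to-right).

Inorder:   [6, 12, 14, 24, 27]
Postorder: [6, 12, 14, 24, 27]
Algorithm: postorder visits root last, so walk postorder right-to-left;
each value is the root of the current inorder slice — split it at that
value, recurse on the right subtree first, then the left.
Recursive splits:
  root=27; inorder splits into left=[6, 12, 14, 24], right=[]
  root=24; inorder splits into left=[6, 12, 14], right=[]
  root=14; inorder splits into left=[6, 12], right=[]
  root=12; inorder splits into left=[6], right=[]
  root=6; inorder splits into left=[], right=[]
Reconstructed level-order: [27, 24, 14, 12, 6]


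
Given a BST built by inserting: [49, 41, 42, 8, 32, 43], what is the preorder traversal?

Tree insertion order: [49, 41, 42, 8, 32, 43]
Tree (level-order array): [49, 41, None, 8, 42, None, 32, None, 43]
Preorder traversal: [49, 41, 8, 32, 42, 43]


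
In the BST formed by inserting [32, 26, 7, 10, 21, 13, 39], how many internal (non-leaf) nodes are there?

Tree built from: [32, 26, 7, 10, 21, 13, 39]
Tree (level-order array): [32, 26, 39, 7, None, None, None, None, 10, None, 21, 13]
Rule: An internal node has at least one child.
Per-node child counts:
  node 32: 2 child(ren)
  node 26: 1 child(ren)
  node 7: 1 child(ren)
  node 10: 1 child(ren)
  node 21: 1 child(ren)
  node 13: 0 child(ren)
  node 39: 0 child(ren)
Matching nodes: [32, 26, 7, 10, 21]
Count of internal (non-leaf) nodes: 5


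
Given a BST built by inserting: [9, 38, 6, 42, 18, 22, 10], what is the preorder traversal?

Tree insertion order: [9, 38, 6, 42, 18, 22, 10]
Tree (level-order array): [9, 6, 38, None, None, 18, 42, 10, 22]
Preorder traversal: [9, 6, 38, 18, 10, 22, 42]


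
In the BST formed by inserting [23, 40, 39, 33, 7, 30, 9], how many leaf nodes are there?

Tree built from: [23, 40, 39, 33, 7, 30, 9]
Tree (level-order array): [23, 7, 40, None, 9, 39, None, None, None, 33, None, 30]
Rule: A leaf has 0 children.
Per-node child counts:
  node 23: 2 child(ren)
  node 7: 1 child(ren)
  node 9: 0 child(ren)
  node 40: 1 child(ren)
  node 39: 1 child(ren)
  node 33: 1 child(ren)
  node 30: 0 child(ren)
Matching nodes: [9, 30]
Count of leaf nodes: 2


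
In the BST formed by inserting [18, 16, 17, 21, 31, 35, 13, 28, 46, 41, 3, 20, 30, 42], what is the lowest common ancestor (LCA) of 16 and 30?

Tree insertion order: [18, 16, 17, 21, 31, 35, 13, 28, 46, 41, 3, 20, 30, 42]
Tree (level-order array): [18, 16, 21, 13, 17, 20, 31, 3, None, None, None, None, None, 28, 35, None, None, None, 30, None, 46, None, None, 41, None, None, 42]
In a BST, the LCA of p=16, q=30 is the first node v on the
root-to-leaf path with p <= v <= q (go left if both < v, right if both > v).
Walk from root:
  at 18: 16 <= 18 <= 30, this is the LCA
LCA = 18


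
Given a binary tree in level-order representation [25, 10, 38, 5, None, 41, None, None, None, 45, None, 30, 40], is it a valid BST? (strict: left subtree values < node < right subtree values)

Level-order array: [25, 10, 38, 5, None, 41, None, None, None, 45, None, 30, 40]
Validate using subtree bounds (lo, hi): at each node, require lo < value < hi,
then recurse left with hi=value and right with lo=value.
Preorder trace (stopping at first violation):
  at node 25 with bounds (-inf, +inf): OK
  at node 10 with bounds (-inf, 25): OK
  at node 5 with bounds (-inf, 10): OK
  at node 38 with bounds (25, +inf): OK
  at node 41 with bounds (25, 38): VIOLATION
Node 41 violates its bound: not (25 < 41 < 38).
Result: Not a valid BST


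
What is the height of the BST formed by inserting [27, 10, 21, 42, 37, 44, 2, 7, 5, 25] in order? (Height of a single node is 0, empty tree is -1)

Insertion order: [27, 10, 21, 42, 37, 44, 2, 7, 5, 25]
Tree (level-order array): [27, 10, 42, 2, 21, 37, 44, None, 7, None, 25, None, None, None, None, 5]
Compute height bottom-up (empty subtree = -1):
  height(5) = 1 + max(-1, -1) = 0
  height(7) = 1 + max(0, -1) = 1
  height(2) = 1 + max(-1, 1) = 2
  height(25) = 1 + max(-1, -1) = 0
  height(21) = 1 + max(-1, 0) = 1
  height(10) = 1 + max(2, 1) = 3
  height(37) = 1 + max(-1, -1) = 0
  height(44) = 1 + max(-1, -1) = 0
  height(42) = 1 + max(0, 0) = 1
  height(27) = 1 + max(3, 1) = 4
Height = 4


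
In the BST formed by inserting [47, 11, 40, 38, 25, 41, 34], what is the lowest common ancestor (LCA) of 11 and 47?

Tree insertion order: [47, 11, 40, 38, 25, 41, 34]
Tree (level-order array): [47, 11, None, None, 40, 38, 41, 25, None, None, None, None, 34]
In a BST, the LCA of p=11, q=47 is the first node v on the
root-to-leaf path with p <= v <= q (go left if both < v, right if both > v).
Walk from root:
  at 47: 11 <= 47 <= 47, this is the LCA
LCA = 47


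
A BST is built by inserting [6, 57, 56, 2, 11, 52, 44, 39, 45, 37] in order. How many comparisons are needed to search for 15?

Search path for 15: 6 -> 57 -> 56 -> 11 -> 52 -> 44 -> 39 -> 37
Found: False
Comparisons: 8


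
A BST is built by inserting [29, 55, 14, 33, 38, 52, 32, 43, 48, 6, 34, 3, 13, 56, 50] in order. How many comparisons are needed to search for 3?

Search path for 3: 29 -> 14 -> 6 -> 3
Found: True
Comparisons: 4


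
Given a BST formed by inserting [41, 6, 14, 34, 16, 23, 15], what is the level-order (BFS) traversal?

Tree insertion order: [41, 6, 14, 34, 16, 23, 15]
Tree (level-order array): [41, 6, None, None, 14, None, 34, 16, None, 15, 23]
BFS from the root, enqueuing left then right child of each popped node:
  queue [41] -> pop 41, enqueue [6], visited so far: [41]
  queue [6] -> pop 6, enqueue [14], visited so far: [41, 6]
  queue [14] -> pop 14, enqueue [34], visited so far: [41, 6, 14]
  queue [34] -> pop 34, enqueue [16], visited so far: [41, 6, 14, 34]
  queue [16] -> pop 16, enqueue [15, 23], visited so far: [41, 6, 14, 34, 16]
  queue [15, 23] -> pop 15, enqueue [none], visited so far: [41, 6, 14, 34, 16, 15]
  queue [23] -> pop 23, enqueue [none], visited so far: [41, 6, 14, 34, 16, 15, 23]
Result: [41, 6, 14, 34, 16, 15, 23]


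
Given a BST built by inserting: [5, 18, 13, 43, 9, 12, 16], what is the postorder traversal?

Tree insertion order: [5, 18, 13, 43, 9, 12, 16]
Tree (level-order array): [5, None, 18, 13, 43, 9, 16, None, None, None, 12]
Postorder traversal: [12, 9, 16, 13, 43, 18, 5]


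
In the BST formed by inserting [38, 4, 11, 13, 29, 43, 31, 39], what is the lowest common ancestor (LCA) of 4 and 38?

Tree insertion order: [38, 4, 11, 13, 29, 43, 31, 39]
Tree (level-order array): [38, 4, 43, None, 11, 39, None, None, 13, None, None, None, 29, None, 31]
In a BST, the LCA of p=4, q=38 is the first node v on the
root-to-leaf path with p <= v <= q (go left if both < v, right if both > v).
Walk from root:
  at 38: 4 <= 38 <= 38, this is the LCA
LCA = 38


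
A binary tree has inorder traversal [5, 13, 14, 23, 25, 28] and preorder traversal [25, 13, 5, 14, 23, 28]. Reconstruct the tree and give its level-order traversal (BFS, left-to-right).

Inorder:  [5, 13, 14, 23, 25, 28]
Preorder: [25, 13, 5, 14, 23, 28]
Algorithm: preorder visits root first, so consume preorder in order;
for each root, split the current inorder slice at that value into
left-subtree inorder and right-subtree inorder, then recurse.
Recursive splits:
  root=25; inorder splits into left=[5, 13, 14, 23], right=[28]
  root=13; inorder splits into left=[5], right=[14, 23]
  root=5; inorder splits into left=[], right=[]
  root=14; inorder splits into left=[], right=[23]
  root=23; inorder splits into left=[], right=[]
  root=28; inorder splits into left=[], right=[]
Reconstructed level-order: [25, 13, 28, 5, 14, 23]


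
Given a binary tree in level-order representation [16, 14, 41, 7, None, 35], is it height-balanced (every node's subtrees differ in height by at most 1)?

Tree (level-order array): [16, 14, 41, 7, None, 35]
Definition: a tree is height-balanced if, at every node, |h(left) - h(right)| <= 1 (empty subtree has height -1).
Bottom-up per-node check:
  node 7: h_left=-1, h_right=-1, diff=0 [OK], height=0
  node 14: h_left=0, h_right=-1, diff=1 [OK], height=1
  node 35: h_left=-1, h_right=-1, diff=0 [OK], height=0
  node 41: h_left=0, h_right=-1, diff=1 [OK], height=1
  node 16: h_left=1, h_right=1, diff=0 [OK], height=2
All nodes satisfy the balance condition.
Result: Balanced


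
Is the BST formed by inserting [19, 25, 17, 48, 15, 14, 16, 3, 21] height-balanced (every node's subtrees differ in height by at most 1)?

Tree (level-order array): [19, 17, 25, 15, None, 21, 48, 14, 16, None, None, None, None, 3]
Definition: a tree is height-balanced if, at every node, |h(left) - h(right)| <= 1 (empty subtree has height -1).
Bottom-up per-node check:
  node 3: h_left=-1, h_right=-1, diff=0 [OK], height=0
  node 14: h_left=0, h_right=-1, diff=1 [OK], height=1
  node 16: h_left=-1, h_right=-1, diff=0 [OK], height=0
  node 15: h_left=1, h_right=0, diff=1 [OK], height=2
  node 17: h_left=2, h_right=-1, diff=3 [FAIL (|2--1|=3 > 1)], height=3
  node 21: h_left=-1, h_right=-1, diff=0 [OK], height=0
  node 48: h_left=-1, h_right=-1, diff=0 [OK], height=0
  node 25: h_left=0, h_right=0, diff=0 [OK], height=1
  node 19: h_left=3, h_right=1, diff=2 [FAIL (|3-1|=2 > 1)], height=4
Node 17 violates the condition: |2 - -1| = 3 > 1.
Result: Not balanced


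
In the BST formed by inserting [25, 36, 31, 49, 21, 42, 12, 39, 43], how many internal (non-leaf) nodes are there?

Tree built from: [25, 36, 31, 49, 21, 42, 12, 39, 43]
Tree (level-order array): [25, 21, 36, 12, None, 31, 49, None, None, None, None, 42, None, 39, 43]
Rule: An internal node has at least one child.
Per-node child counts:
  node 25: 2 child(ren)
  node 21: 1 child(ren)
  node 12: 0 child(ren)
  node 36: 2 child(ren)
  node 31: 0 child(ren)
  node 49: 1 child(ren)
  node 42: 2 child(ren)
  node 39: 0 child(ren)
  node 43: 0 child(ren)
Matching nodes: [25, 21, 36, 49, 42]
Count of internal (non-leaf) nodes: 5


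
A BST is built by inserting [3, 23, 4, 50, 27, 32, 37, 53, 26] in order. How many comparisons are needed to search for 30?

Search path for 30: 3 -> 23 -> 50 -> 27 -> 32
Found: False
Comparisons: 5


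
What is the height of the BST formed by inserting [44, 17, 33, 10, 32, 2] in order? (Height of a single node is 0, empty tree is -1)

Insertion order: [44, 17, 33, 10, 32, 2]
Tree (level-order array): [44, 17, None, 10, 33, 2, None, 32]
Compute height bottom-up (empty subtree = -1):
  height(2) = 1 + max(-1, -1) = 0
  height(10) = 1 + max(0, -1) = 1
  height(32) = 1 + max(-1, -1) = 0
  height(33) = 1 + max(0, -1) = 1
  height(17) = 1 + max(1, 1) = 2
  height(44) = 1 + max(2, -1) = 3
Height = 3


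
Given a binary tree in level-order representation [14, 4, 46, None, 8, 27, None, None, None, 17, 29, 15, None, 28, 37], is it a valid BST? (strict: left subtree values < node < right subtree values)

Level-order array: [14, 4, 46, None, 8, 27, None, None, None, 17, 29, 15, None, 28, 37]
Validate using subtree bounds (lo, hi): at each node, require lo < value < hi,
then recurse left with hi=value and right with lo=value.
Preorder trace (stopping at first violation):
  at node 14 with bounds (-inf, +inf): OK
  at node 4 with bounds (-inf, 14): OK
  at node 8 with bounds (4, 14): OK
  at node 46 with bounds (14, +inf): OK
  at node 27 with bounds (14, 46): OK
  at node 17 with bounds (14, 27): OK
  at node 15 with bounds (14, 17): OK
  at node 29 with bounds (27, 46): OK
  at node 28 with bounds (27, 29): OK
  at node 37 with bounds (29, 46): OK
No violation found at any node.
Result: Valid BST


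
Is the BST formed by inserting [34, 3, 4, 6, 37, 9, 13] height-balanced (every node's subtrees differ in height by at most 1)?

Tree (level-order array): [34, 3, 37, None, 4, None, None, None, 6, None, 9, None, 13]
Definition: a tree is height-balanced if, at every node, |h(left) - h(right)| <= 1 (empty subtree has height -1).
Bottom-up per-node check:
  node 13: h_left=-1, h_right=-1, diff=0 [OK], height=0
  node 9: h_left=-1, h_right=0, diff=1 [OK], height=1
  node 6: h_left=-1, h_right=1, diff=2 [FAIL (|-1-1|=2 > 1)], height=2
  node 4: h_left=-1, h_right=2, diff=3 [FAIL (|-1-2|=3 > 1)], height=3
  node 3: h_left=-1, h_right=3, diff=4 [FAIL (|-1-3|=4 > 1)], height=4
  node 37: h_left=-1, h_right=-1, diff=0 [OK], height=0
  node 34: h_left=4, h_right=0, diff=4 [FAIL (|4-0|=4 > 1)], height=5
Node 6 violates the condition: |-1 - 1| = 2 > 1.
Result: Not balanced


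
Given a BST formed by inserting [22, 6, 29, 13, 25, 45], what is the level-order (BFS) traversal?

Tree insertion order: [22, 6, 29, 13, 25, 45]
Tree (level-order array): [22, 6, 29, None, 13, 25, 45]
BFS from the root, enqueuing left then right child of each popped node:
  queue [22] -> pop 22, enqueue [6, 29], visited so far: [22]
  queue [6, 29] -> pop 6, enqueue [13], visited so far: [22, 6]
  queue [29, 13] -> pop 29, enqueue [25, 45], visited so far: [22, 6, 29]
  queue [13, 25, 45] -> pop 13, enqueue [none], visited so far: [22, 6, 29, 13]
  queue [25, 45] -> pop 25, enqueue [none], visited so far: [22, 6, 29, 13, 25]
  queue [45] -> pop 45, enqueue [none], visited so far: [22, 6, 29, 13, 25, 45]
Result: [22, 6, 29, 13, 25, 45]


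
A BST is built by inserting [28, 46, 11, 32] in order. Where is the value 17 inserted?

Starting tree (level order): [28, 11, 46, None, None, 32]
Insertion path: 28 -> 11
Result: insert 17 as right child of 11
Final tree (level order): [28, 11, 46, None, 17, 32]


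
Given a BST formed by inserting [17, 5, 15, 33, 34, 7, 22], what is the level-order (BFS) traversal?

Tree insertion order: [17, 5, 15, 33, 34, 7, 22]
Tree (level-order array): [17, 5, 33, None, 15, 22, 34, 7]
BFS from the root, enqueuing left then right child of each popped node:
  queue [17] -> pop 17, enqueue [5, 33], visited so far: [17]
  queue [5, 33] -> pop 5, enqueue [15], visited so far: [17, 5]
  queue [33, 15] -> pop 33, enqueue [22, 34], visited so far: [17, 5, 33]
  queue [15, 22, 34] -> pop 15, enqueue [7], visited so far: [17, 5, 33, 15]
  queue [22, 34, 7] -> pop 22, enqueue [none], visited so far: [17, 5, 33, 15, 22]
  queue [34, 7] -> pop 34, enqueue [none], visited so far: [17, 5, 33, 15, 22, 34]
  queue [7] -> pop 7, enqueue [none], visited so far: [17, 5, 33, 15, 22, 34, 7]
Result: [17, 5, 33, 15, 22, 34, 7]


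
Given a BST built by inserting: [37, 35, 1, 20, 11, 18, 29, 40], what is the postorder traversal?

Tree insertion order: [37, 35, 1, 20, 11, 18, 29, 40]
Tree (level-order array): [37, 35, 40, 1, None, None, None, None, 20, 11, 29, None, 18]
Postorder traversal: [18, 11, 29, 20, 1, 35, 40, 37]


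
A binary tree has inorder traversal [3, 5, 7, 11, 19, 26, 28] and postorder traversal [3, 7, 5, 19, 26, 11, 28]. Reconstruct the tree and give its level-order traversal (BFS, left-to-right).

Inorder:   [3, 5, 7, 11, 19, 26, 28]
Postorder: [3, 7, 5, 19, 26, 11, 28]
Algorithm: postorder visits root last, so walk postorder right-to-left;
each value is the root of the current inorder slice — split it at that
value, recurse on the right subtree first, then the left.
Recursive splits:
  root=28; inorder splits into left=[3, 5, 7, 11, 19, 26], right=[]
  root=11; inorder splits into left=[3, 5, 7], right=[19, 26]
  root=26; inorder splits into left=[19], right=[]
  root=19; inorder splits into left=[], right=[]
  root=5; inorder splits into left=[3], right=[7]
  root=7; inorder splits into left=[], right=[]
  root=3; inorder splits into left=[], right=[]
Reconstructed level-order: [28, 11, 5, 26, 3, 7, 19]


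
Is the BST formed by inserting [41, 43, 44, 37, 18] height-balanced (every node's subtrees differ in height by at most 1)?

Tree (level-order array): [41, 37, 43, 18, None, None, 44]
Definition: a tree is height-balanced if, at every node, |h(left) - h(right)| <= 1 (empty subtree has height -1).
Bottom-up per-node check:
  node 18: h_left=-1, h_right=-1, diff=0 [OK], height=0
  node 37: h_left=0, h_right=-1, diff=1 [OK], height=1
  node 44: h_left=-1, h_right=-1, diff=0 [OK], height=0
  node 43: h_left=-1, h_right=0, diff=1 [OK], height=1
  node 41: h_left=1, h_right=1, diff=0 [OK], height=2
All nodes satisfy the balance condition.
Result: Balanced


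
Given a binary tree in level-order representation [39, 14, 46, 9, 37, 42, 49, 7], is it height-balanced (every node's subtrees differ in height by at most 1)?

Tree (level-order array): [39, 14, 46, 9, 37, 42, 49, 7]
Definition: a tree is height-balanced if, at every node, |h(left) - h(right)| <= 1 (empty subtree has height -1).
Bottom-up per-node check:
  node 7: h_left=-1, h_right=-1, diff=0 [OK], height=0
  node 9: h_left=0, h_right=-1, diff=1 [OK], height=1
  node 37: h_left=-1, h_right=-1, diff=0 [OK], height=0
  node 14: h_left=1, h_right=0, diff=1 [OK], height=2
  node 42: h_left=-1, h_right=-1, diff=0 [OK], height=0
  node 49: h_left=-1, h_right=-1, diff=0 [OK], height=0
  node 46: h_left=0, h_right=0, diff=0 [OK], height=1
  node 39: h_left=2, h_right=1, diff=1 [OK], height=3
All nodes satisfy the balance condition.
Result: Balanced


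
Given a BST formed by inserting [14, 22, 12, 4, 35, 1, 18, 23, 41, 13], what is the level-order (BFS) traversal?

Tree insertion order: [14, 22, 12, 4, 35, 1, 18, 23, 41, 13]
Tree (level-order array): [14, 12, 22, 4, 13, 18, 35, 1, None, None, None, None, None, 23, 41]
BFS from the root, enqueuing left then right child of each popped node:
  queue [14] -> pop 14, enqueue [12, 22], visited so far: [14]
  queue [12, 22] -> pop 12, enqueue [4, 13], visited so far: [14, 12]
  queue [22, 4, 13] -> pop 22, enqueue [18, 35], visited so far: [14, 12, 22]
  queue [4, 13, 18, 35] -> pop 4, enqueue [1], visited so far: [14, 12, 22, 4]
  queue [13, 18, 35, 1] -> pop 13, enqueue [none], visited so far: [14, 12, 22, 4, 13]
  queue [18, 35, 1] -> pop 18, enqueue [none], visited so far: [14, 12, 22, 4, 13, 18]
  queue [35, 1] -> pop 35, enqueue [23, 41], visited so far: [14, 12, 22, 4, 13, 18, 35]
  queue [1, 23, 41] -> pop 1, enqueue [none], visited so far: [14, 12, 22, 4, 13, 18, 35, 1]
  queue [23, 41] -> pop 23, enqueue [none], visited so far: [14, 12, 22, 4, 13, 18, 35, 1, 23]
  queue [41] -> pop 41, enqueue [none], visited so far: [14, 12, 22, 4, 13, 18, 35, 1, 23, 41]
Result: [14, 12, 22, 4, 13, 18, 35, 1, 23, 41]


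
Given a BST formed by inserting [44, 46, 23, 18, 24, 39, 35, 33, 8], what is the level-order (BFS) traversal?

Tree insertion order: [44, 46, 23, 18, 24, 39, 35, 33, 8]
Tree (level-order array): [44, 23, 46, 18, 24, None, None, 8, None, None, 39, None, None, 35, None, 33]
BFS from the root, enqueuing left then right child of each popped node:
  queue [44] -> pop 44, enqueue [23, 46], visited so far: [44]
  queue [23, 46] -> pop 23, enqueue [18, 24], visited so far: [44, 23]
  queue [46, 18, 24] -> pop 46, enqueue [none], visited so far: [44, 23, 46]
  queue [18, 24] -> pop 18, enqueue [8], visited so far: [44, 23, 46, 18]
  queue [24, 8] -> pop 24, enqueue [39], visited so far: [44, 23, 46, 18, 24]
  queue [8, 39] -> pop 8, enqueue [none], visited so far: [44, 23, 46, 18, 24, 8]
  queue [39] -> pop 39, enqueue [35], visited so far: [44, 23, 46, 18, 24, 8, 39]
  queue [35] -> pop 35, enqueue [33], visited so far: [44, 23, 46, 18, 24, 8, 39, 35]
  queue [33] -> pop 33, enqueue [none], visited so far: [44, 23, 46, 18, 24, 8, 39, 35, 33]
Result: [44, 23, 46, 18, 24, 8, 39, 35, 33]


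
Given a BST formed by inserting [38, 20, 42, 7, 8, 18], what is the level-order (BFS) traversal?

Tree insertion order: [38, 20, 42, 7, 8, 18]
Tree (level-order array): [38, 20, 42, 7, None, None, None, None, 8, None, 18]
BFS from the root, enqueuing left then right child of each popped node:
  queue [38] -> pop 38, enqueue [20, 42], visited so far: [38]
  queue [20, 42] -> pop 20, enqueue [7], visited so far: [38, 20]
  queue [42, 7] -> pop 42, enqueue [none], visited so far: [38, 20, 42]
  queue [7] -> pop 7, enqueue [8], visited so far: [38, 20, 42, 7]
  queue [8] -> pop 8, enqueue [18], visited so far: [38, 20, 42, 7, 8]
  queue [18] -> pop 18, enqueue [none], visited so far: [38, 20, 42, 7, 8, 18]
Result: [38, 20, 42, 7, 8, 18]


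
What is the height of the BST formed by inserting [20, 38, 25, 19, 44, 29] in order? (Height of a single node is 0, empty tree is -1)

Insertion order: [20, 38, 25, 19, 44, 29]
Tree (level-order array): [20, 19, 38, None, None, 25, 44, None, 29]
Compute height bottom-up (empty subtree = -1):
  height(19) = 1 + max(-1, -1) = 0
  height(29) = 1 + max(-1, -1) = 0
  height(25) = 1 + max(-1, 0) = 1
  height(44) = 1 + max(-1, -1) = 0
  height(38) = 1 + max(1, 0) = 2
  height(20) = 1 + max(0, 2) = 3
Height = 3


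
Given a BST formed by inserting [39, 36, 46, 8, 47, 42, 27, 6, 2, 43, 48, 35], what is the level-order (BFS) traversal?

Tree insertion order: [39, 36, 46, 8, 47, 42, 27, 6, 2, 43, 48, 35]
Tree (level-order array): [39, 36, 46, 8, None, 42, 47, 6, 27, None, 43, None, 48, 2, None, None, 35]
BFS from the root, enqueuing left then right child of each popped node:
  queue [39] -> pop 39, enqueue [36, 46], visited so far: [39]
  queue [36, 46] -> pop 36, enqueue [8], visited so far: [39, 36]
  queue [46, 8] -> pop 46, enqueue [42, 47], visited so far: [39, 36, 46]
  queue [8, 42, 47] -> pop 8, enqueue [6, 27], visited so far: [39, 36, 46, 8]
  queue [42, 47, 6, 27] -> pop 42, enqueue [43], visited so far: [39, 36, 46, 8, 42]
  queue [47, 6, 27, 43] -> pop 47, enqueue [48], visited so far: [39, 36, 46, 8, 42, 47]
  queue [6, 27, 43, 48] -> pop 6, enqueue [2], visited so far: [39, 36, 46, 8, 42, 47, 6]
  queue [27, 43, 48, 2] -> pop 27, enqueue [35], visited so far: [39, 36, 46, 8, 42, 47, 6, 27]
  queue [43, 48, 2, 35] -> pop 43, enqueue [none], visited so far: [39, 36, 46, 8, 42, 47, 6, 27, 43]
  queue [48, 2, 35] -> pop 48, enqueue [none], visited so far: [39, 36, 46, 8, 42, 47, 6, 27, 43, 48]
  queue [2, 35] -> pop 2, enqueue [none], visited so far: [39, 36, 46, 8, 42, 47, 6, 27, 43, 48, 2]
  queue [35] -> pop 35, enqueue [none], visited so far: [39, 36, 46, 8, 42, 47, 6, 27, 43, 48, 2, 35]
Result: [39, 36, 46, 8, 42, 47, 6, 27, 43, 48, 2, 35]


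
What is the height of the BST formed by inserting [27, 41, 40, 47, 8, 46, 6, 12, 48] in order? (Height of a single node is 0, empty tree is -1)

Insertion order: [27, 41, 40, 47, 8, 46, 6, 12, 48]
Tree (level-order array): [27, 8, 41, 6, 12, 40, 47, None, None, None, None, None, None, 46, 48]
Compute height bottom-up (empty subtree = -1):
  height(6) = 1 + max(-1, -1) = 0
  height(12) = 1 + max(-1, -1) = 0
  height(8) = 1 + max(0, 0) = 1
  height(40) = 1 + max(-1, -1) = 0
  height(46) = 1 + max(-1, -1) = 0
  height(48) = 1 + max(-1, -1) = 0
  height(47) = 1 + max(0, 0) = 1
  height(41) = 1 + max(0, 1) = 2
  height(27) = 1 + max(1, 2) = 3
Height = 3


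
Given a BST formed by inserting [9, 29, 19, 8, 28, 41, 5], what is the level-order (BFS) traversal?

Tree insertion order: [9, 29, 19, 8, 28, 41, 5]
Tree (level-order array): [9, 8, 29, 5, None, 19, 41, None, None, None, 28]
BFS from the root, enqueuing left then right child of each popped node:
  queue [9] -> pop 9, enqueue [8, 29], visited so far: [9]
  queue [8, 29] -> pop 8, enqueue [5], visited so far: [9, 8]
  queue [29, 5] -> pop 29, enqueue [19, 41], visited so far: [9, 8, 29]
  queue [5, 19, 41] -> pop 5, enqueue [none], visited so far: [9, 8, 29, 5]
  queue [19, 41] -> pop 19, enqueue [28], visited so far: [9, 8, 29, 5, 19]
  queue [41, 28] -> pop 41, enqueue [none], visited so far: [9, 8, 29, 5, 19, 41]
  queue [28] -> pop 28, enqueue [none], visited so far: [9, 8, 29, 5, 19, 41, 28]
Result: [9, 8, 29, 5, 19, 41, 28]


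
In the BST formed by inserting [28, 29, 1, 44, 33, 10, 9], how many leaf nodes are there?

Tree built from: [28, 29, 1, 44, 33, 10, 9]
Tree (level-order array): [28, 1, 29, None, 10, None, 44, 9, None, 33]
Rule: A leaf has 0 children.
Per-node child counts:
  node 28: 2 child(ren)
  node 1: 1 child(ren)
  node 10: 1 child(ren)
  node 9: 0 child(ren)
  node 29: 1 child(ren)
  node 44: 1 child(ren)
  node 33: 0 child(ren)
Matching nodes: [9, 33]
Count of leaf nodes: 2


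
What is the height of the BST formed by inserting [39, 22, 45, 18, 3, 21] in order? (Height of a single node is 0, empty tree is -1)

Insertion order: [39, 22, 45, 18, 3, 21]
Tree (level-order array): [39, 22, 45, 18, None, None, None, 3, 21]
Compute height bottom-up (empty subtree = -1):
  height(3) = 1 + max(-1, -1) = 0
  height(21) = 1 + max(-1, -1) = 0
  height(18) = 1 + max(0, 0) = 1
  height(22) = 1 + max(1, -1) = 2
  height(45) = 1 + max(-1, -1) = 0
  height(39) = 1 + max(2, 0) = 3
Height = 3


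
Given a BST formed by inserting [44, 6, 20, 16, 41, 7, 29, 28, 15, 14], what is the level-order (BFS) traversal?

Tree insertion order: [44, 6, 20, 16, 41, 7, 29, 28, 15, 14]
Tree (level-order array): [44, 6, None, None, 20, 16, 41, 7, None, 29, None, None, 15, 28, None, 14]
BFS from the root, enqueuing left then right child of each popped node:
  queue [44] -> pop 44, enqueue [6], visited so far: [44]
  queue [6] -> pop 6, enqueue [20], visited so far: [44, 6]
  queue [20] -> pop 20, enqueue [16, 41], visited so far: [44, 6, 20]
  queue [16, 41] -> pop 16, enqueue [7], visited so far: [44, 6, 20, 16]
  queue [41, 7] -> pop 41, enqueue [29], visited so far: [44, 6, 20, 16, 41]
  queue [7, 29] -> pop 7, enqueue [15], visited so far: [44, 6, 20, 16, 41, 7]
  queue [29, 15] -> pop 29, enqueue [28], visited so far: [44, 6, 20, 16, 41, 7, 29]
  queue [15, 28] -> pop 15, enqueue [14], visited so far: [44, 6, 20, 16, 41, 7, 29, 15]
  queue [28, 14] -> pop 28, enqueue [none], visited so far: [44, 6, 20, 16, 41, 7, 29, 15, 28]
  queue [14] -> pop 14, enqueue [none], visited so far: [44, 6, 20, 16, 41, 7, 29, 15, 28, 14]
Result: [44, 6, 20, 16, 41, 7, 29, 15, 28, 14]


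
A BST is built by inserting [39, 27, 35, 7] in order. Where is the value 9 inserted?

Starting tree (level order): [39, 27, None, 7, 35]
Insertion path: 39 -> 27 -> 7
Result: insert 9 as right child of 7
Final tree (level order): [39, 27, None, 7, 35, None, 9]


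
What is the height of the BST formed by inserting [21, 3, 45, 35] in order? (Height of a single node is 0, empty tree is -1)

Insertion order: [21, 3, 45, 35]
Tree (level-order array): [21, 3, 45, None, None, 35]
Compute height bottom-up (empty subtree = -1):
  height(3) = 1 + max(-1, -1) = 0
  height(35) = 1 + max(-1, -1) = 0
  height(45) = 1 + max(0, -1) = 1
  height(21) = 1 + max(0, 1) = 2
Height = 2


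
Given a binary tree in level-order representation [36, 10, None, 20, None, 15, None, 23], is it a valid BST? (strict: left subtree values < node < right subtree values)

Level-order array: [36, 10, None, 20, None, 15, None, 23]
Validate using subtree bounds (lo, hi): at each node, require lo < value < hi,
then recurse left with hi=value and right with lo=value.
Preorder trace (stopping at first violation):
  at node 36 with bounds (-inf, +inf): OK
  at node 10 with bounds (-inf, 36): OK
  at node 20 with bounds (-inf, 10): VIOLATION
Node 20 violates its bound: not (-inf < 20 < 10).
Result: Not a valid BST


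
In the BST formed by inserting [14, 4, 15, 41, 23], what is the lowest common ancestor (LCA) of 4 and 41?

Tree insertion order: [14, 4, 15, 41, 23]
Tree (level-order array): [14, 4, 15, None, None, None, 41, 23]
In a BST, the LCA of p=4, q=41 is the first node v on the
root-to-leaf path with p <= v <= q (go left if both < v, right if both > v).
Walk from root:
  at 14: 4 <= 14 <= 41, this is the LCA
LCA = 14


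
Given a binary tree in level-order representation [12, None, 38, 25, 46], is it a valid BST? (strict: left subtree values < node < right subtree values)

Level-order array: [12, None, 38, 25, 46]
Validate using subtree bounds (lo, hi): at each node, require lo < value < hi,
then recurse left with hi=value and right with lo=value.
Preorder trace (stopping at first violation):
  at node 12 with bounds (-inf, +inf): OK
  at node 38 with bounds (12, +inf): OK
  at node 25 with bounds (12, 38): OK
  at node 46 with bounds (38, +inf): OK
No violation found at any node.
Result: Valid BST


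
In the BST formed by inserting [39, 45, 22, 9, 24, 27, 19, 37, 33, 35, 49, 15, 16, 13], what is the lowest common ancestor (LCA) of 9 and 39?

Tree insertion order: [39, 45, 22, 9, 24, 27, 19, 37, 33, 35, 49, 15, 16, 13]
Tree (level-order array): [39, 22, 45, 9, 24, None, 49, None, 19, None, 27, None, None, 15, None, None, 37, 13, 16, 33, None, None, None, None, None, None, 35]
In a BST, the LCA of p=9, q=39 is the first node v on the
root-to-leaf path with p <= v <= q (go left if both < v, right if both > v).
Walk from root:
  at 39: 9 <= 39 <= 39, this is the LCA
LCA = 39


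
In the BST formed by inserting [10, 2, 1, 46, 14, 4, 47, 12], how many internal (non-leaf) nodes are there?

Tree built from: [10, 2, 1, 46, 14, 4, 47, 12]
Tree (level-order array): [10, 2, 46, 1, 4, 14, 47, None, None, None, None, 12]
Rule: An internal node has at least one child.
Per-node child counts:
  node 10: 2 child(ren)
  node 2: 2 child(ren)
  node 1: 0 child(ren)
  node 4: 0 child(ren)
  node 46: 2 child(ren)
  node 14: 1 child(ren)
  node 12: 0 child(ren)
  node 47: 0 child(ren)
Matching nodes: [10, 2, 46, 14]
Count of internal (non-leaf) nodes: 4


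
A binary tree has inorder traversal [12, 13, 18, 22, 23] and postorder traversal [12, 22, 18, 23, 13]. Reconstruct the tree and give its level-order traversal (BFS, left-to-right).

Inorder:   [12, 13, 18, 22, 23]
Postorder: [12, 22, 18, 23, 13]
Algorithm: postorder visits root last, so walk postorder right-to-left;
each value is the root of the current inorder slice — split it at that
value, recurse on the right subtree first, then the left.
Recursive splits:
  root=13; inorder splits into left=[12], right=[18, 22, 23]
  root=23; inorder splits into left=[18, 22], right=[]
  root=18; inorder splits into left=[], right=[22]
  root=22; inorder splits into left=[], right=[]
  root=12; inorder splits into left=[], right=[]
Reconstructed level-order: [13, 12, 23, 18, 22]


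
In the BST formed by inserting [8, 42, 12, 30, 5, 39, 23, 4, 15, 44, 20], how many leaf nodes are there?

Tree built from: [8, 42, 12, 30, 5, 39, 23, 4, 15, 44, 20]
Tree (level-order array): [8, 5, 42, 4, None, 12, 44, None, None, None, 30, None, None, 23, 39, 15, None, None, None, None, 20]
Rule: A leaf has 0 children.
Per-node child counts:
  node 8: 2 child(ren)
  node 5: 1 child(ren)
  node 4: 0 child(ren)
  node 42: 2 child(ren)
  node 12: 1 child(ren)
  node 30: 2 child(ren)
  node 23: 1 child(ren)
  node 15: 1 child(ren)
  node 20: 0 child(ren)
  node 39: 0 child(ren)
  node 44: 0 child(ren)
Matching nodes: [4, 20, 39, 44]
Count of leaf nodes: 4


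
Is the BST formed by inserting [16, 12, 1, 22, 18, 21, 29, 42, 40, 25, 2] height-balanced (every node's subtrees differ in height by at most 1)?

Tree (level-order array): [16, 12, 22, 1, None, 18, 29, None, 2, None, 21, 25, 42, None, None, None, None, None, None, 40]
Definition: a tree is height-balanced if, at every node, |h(left) - h(right)| <= 1 (empty subtree has height -1).
Bottom-up per-node check:
  node 2: h_left=-1, h_right=-1, diff=0 [OK], height=0
  node 1: h_left=-1, h_right=0, diff=1 [OK], height=1
  node 12: h_left=1, h_right=-1, diff=2 [FAIL (|1--1|=2 > 1)], height=2
  node 21: h_left=-1, h_right=-1, diff=0 [OK], height=0
  node 18: h_left=-1, h_right=0, diff=1 [OK], height=1
  node 25: h_left=-1, h_right=-1, diff=0 [OK], height=0
  node 40: h_left=-1, h_right=-1, diff=0 [OK], height=0
  node 42: h_left=0, h_right=-1, diff=1 [OK], height=1
  node 29: h_left=0, h_right=1, diff=1 [OK], height=2
  node 22: h_left=1, h_right=2, diff=1 [OK], height=3
  node 16: h_left=2, h_right=3, diff=1 [OK], height=4
Node 12 violates the condition: |1 - -1| = 2 > 1.
Result: Not balanced


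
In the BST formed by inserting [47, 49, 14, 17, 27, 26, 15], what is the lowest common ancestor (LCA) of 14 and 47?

Tree insertion order: [47, 49, 14, 17, 27, 26, 15]
Tree (level-order array): [47, 14, 49, None, 17, None, None, 15, 27, None, None, 26]
In a BST, the LCA of p=14, q=47 is the first node v on the
root-to-leaf path with p <= v <= q (go left if both < v, right if both > v).
Walk from root:
  at 47: 14 <= 47 <= 47, this is the LCA
LCA = 47


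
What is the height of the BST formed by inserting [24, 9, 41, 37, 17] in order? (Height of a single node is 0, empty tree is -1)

Insertion order: [24, 9, 41, 37, 17]
Tree (level-order array): [24, 9, 41, None, 17, 37]
Compute height bottom-up (empty subtree = -1):
  height(17) = 1 + max(-1, -1) = 0
  height(9) = 1 + max(-1, 0) = 1
  height(37) = 1 + max(-1, -1) = 0
  height(41) = 1 + max(0, -1) = 1
  height(24) = 1 + max(1, 1) = 2
Height = 2


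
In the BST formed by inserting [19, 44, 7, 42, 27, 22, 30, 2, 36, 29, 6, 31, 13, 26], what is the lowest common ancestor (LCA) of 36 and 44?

Tree insertion order: [19, 44, 7, 42, 27, 22, 30, 2, 36, 29, 6, 31, 13, 26]
Tree (level-order array): [19, 7, 44, 2, 13, 42, None, None, 6, None, None, 27, None, None, None, 22, 30, None, 26, 29, 36, None, None, None, None, 31]
In a BST, the LCA of p=36, q=44 is the first node v on the
root-to-leaf path with p <= v <= q (go left if both < v, right if both > v).
Walk from root:
  at 19: both 36 and 44 > 19, go right
  at 44: 36 <= 44 <= 44, this is the LCA
LCA = 44
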